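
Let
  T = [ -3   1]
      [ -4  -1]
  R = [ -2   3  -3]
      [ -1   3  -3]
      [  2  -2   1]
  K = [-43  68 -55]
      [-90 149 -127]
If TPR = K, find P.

P = [[-2, -5, 5], [-3, -4, 2]]

Isolating P: multiply by T⁻¹ from the left and R⁻¹ from the right, so P = T⁻¹KR⁻¹.
T has determinant 7; T⁻¹ = [[-1/7, -1/7], [4/7, -3/7]].
det R = 3, so R⁻¹ = [[-1, 1, 0], [-5/3, 4/3, -1], [-4/3, 2/3, -1]].
T⁻¹K = [[19, -31, 26], [14, -25, 23]].
P = (T⁻¹K)R⁻¹ = [[-2, -5, 5], [-3, -4, 2]].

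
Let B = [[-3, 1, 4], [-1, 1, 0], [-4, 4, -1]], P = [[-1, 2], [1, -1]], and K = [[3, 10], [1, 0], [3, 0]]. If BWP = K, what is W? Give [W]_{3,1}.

Isolating W: multiply by B⁻¹ from the left and P⁻¹ from the right, so W = B⁻¹KP⁻¹.
det B = 2; the adjugate gives B⁻¹ = [[-1/2, 17/2, -2], [-1/2, 19/2, -2], [0, 4, -1]].
det P = -1; the adjugate gives P⁻¹ = [[1, 2], [1, 1]].
B⁻¹K = [[1, -5], [2, -5], [1, 0]].
W = (B⁻¹K)P⁻¹ = [[-4, -3], [-3, -1], [1, 2]].

1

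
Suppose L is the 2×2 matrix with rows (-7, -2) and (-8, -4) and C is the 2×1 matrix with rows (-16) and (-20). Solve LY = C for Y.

Left-multiplying both sides by L⁻¹ gives Y = L⁻¹C.
det L = 12, so L⁻¹ = [[-1/3, 1/6], [2/3, -7/12]].
Y = L⁻¹C = [[-1/3, 1/6], [2/3, -7/12]] · [[-16], [-20]] = [[2], [1]].

Y = [[2], [1]]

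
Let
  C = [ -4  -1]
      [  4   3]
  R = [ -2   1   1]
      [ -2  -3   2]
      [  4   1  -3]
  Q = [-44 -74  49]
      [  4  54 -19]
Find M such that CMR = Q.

Left-multiply by C⁻¹ and right-multiply by R⁻¹: M = C⁻¹QR⁻¹.
det C = -8, so C⁻¹ = [[-3/8, -1/8], [1/2, 1/2]].
det R = -2; the adjugate gives R⁻¹ = [[-7/2, -2, -5/2], [-1, -1, -1], [-5, -3, -4]].
C⁻¹Q = [[16, 21, -16], [-20, -10, 15]].
M = (C⁻¹Q)R⁻¹ = [[3, -5, 3], [5, 5, 0]].

M = [[3, -5, 3], [5, 5, 0]]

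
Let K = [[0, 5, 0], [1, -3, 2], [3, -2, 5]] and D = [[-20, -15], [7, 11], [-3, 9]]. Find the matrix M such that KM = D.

M = [[3, -4], [-4, -3], [-4, 3]]

K is on the left of M, so left-multiply by K⁻¹: M = K⁻¹D.
K has determinant 5; K⁻¹ = [[-11/5, -5, 2], [1/5, 0, 0], [7/5, 3, -1]].
M = K⁻¹D = [[-11/5, -5, 2], [1/5, 0, 0], [7/5, 3, -1]] · [[-20, -15], [7, 11], [-3, 9]] = [[3, -4], [-4, -3], [-4, 3]].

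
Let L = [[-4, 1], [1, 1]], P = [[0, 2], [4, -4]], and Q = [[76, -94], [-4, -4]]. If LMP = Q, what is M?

Isolating M: multiply by L⁻¹ from the left and P⁻¹ from the right, so M = L⁻¹QP⁻¹.
L has determinant -5; L⁻¹ = [[-1/5, 1/5], [1/5, 4/5]].
det P = -8; the adjugate gives P⁻¹ = [[1/2, 1/4], [1/2, 0]].
L⁻¹Q = [[-16, 18], [12, -22]].
M = (L⁻¹Q)P⁻¹ = [[1, -4], [-5, 3]].

M = [[1, -4], [-5, 3]]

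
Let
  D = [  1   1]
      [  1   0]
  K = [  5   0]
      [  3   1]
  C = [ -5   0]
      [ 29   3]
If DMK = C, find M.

Isolating M: multiply by D⁻¹ from the left and K⁻¹ from the right, so M = D⁻¹CK⁻¹.
D has determinant -1; D⁻¹ = [[0, 1], [1, -1]].
K has determinant 5; K⁻¹ = [[1/5, 0], [-3/5, 1]].
D⁻¹C = [[29, 3], [-34, -3]].
M = (D⁻¹C)K⁻¹ = [[4, 3], [-5, -3]].

M = [[4, 3], [-5, -3]]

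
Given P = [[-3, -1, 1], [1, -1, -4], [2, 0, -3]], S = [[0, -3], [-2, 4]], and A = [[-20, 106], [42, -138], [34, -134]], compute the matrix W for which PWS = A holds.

Left-multiply by P⁻¹ and right-multiply by S⁻¹: W = P⁻¹AS⁻¹.
det P = -2, so P⁻¹ = [[-3/2, 3/2, -5/2], [5/2, -7/2, 11/2], [-1, 1, -2]].
det S = -6, so S⁻¹ = [[-2/3, -1/2], [-1/3, 0]].
P⁻¹A = [[8, -31], [-10, 11], [-6, 24]].
W = (P⁻¹A)S⁻¹ = [[5, -4], [3, 5], [-4, 3]].

W = [[5, -4], [3, 5], [-4, 3]]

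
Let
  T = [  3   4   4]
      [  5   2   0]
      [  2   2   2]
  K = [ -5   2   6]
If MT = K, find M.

T is on the right of M, so right-multiply by T⁻¹: M = KT⁻¹.
det T = -4; the adjugate gives T⁻¹ = [[-1, 0, 2], [5/2, 1/2, -5], [-3/2, -1/2, 7/2]].
M = KT⁻¹ = [[-5, 2, 6]] · [[-1, 0, 2], [5/2, 1/2, -5], [-3/2, -1/2, 7/2]] = [[1, -2, 1]].

M = [[1, -2, 1]]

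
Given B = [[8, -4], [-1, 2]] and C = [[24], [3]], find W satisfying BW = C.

W = [[5], [4]]

Since B multiplies W on the left, W = B⁻¹C.
det B = 12, so B⁻¹ = [[1/6, 1/3], [1/12, 2/3]].
W = B⁻¹C = [[1/6, 1/3], [1/12, 2/3]] · [[24], [3]] = [[5], [4]].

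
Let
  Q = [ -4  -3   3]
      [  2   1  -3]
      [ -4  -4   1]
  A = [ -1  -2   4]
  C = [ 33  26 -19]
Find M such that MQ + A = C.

M = [[-1, 5, -5]]

MQ = C − A = [[34, 28, -23]].
Right-multiplying both sides by Q⁻¹ gives M = (C − A)Q⁻¹.
det Q = 2; the adjugate gives Q⁻¹ = [[-11/2, -9/2, 3], [5, 4, -3], [-2, -2, 1]].
M = (C − A)Q⁻¹ = [[-1, 5, -5]].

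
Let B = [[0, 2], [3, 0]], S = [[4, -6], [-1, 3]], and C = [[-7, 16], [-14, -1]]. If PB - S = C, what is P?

PB = C + S = [[-3, 10], [-15, 2]].
B is on the right of P, so right-multiply by B⁻¹: P = (C + S)B⁻¹.
det B = -6; the adjugate gives B⁻¹ = [[0, 1/3], [1/2, 0]].
P = (C + S)B⁻¹ = [[5, -1], [1, -5]].

P = [[5, -1], [1, -5]]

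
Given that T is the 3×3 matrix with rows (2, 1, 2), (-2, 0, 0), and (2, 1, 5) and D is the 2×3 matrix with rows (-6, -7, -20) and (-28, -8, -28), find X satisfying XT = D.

X = [[-5, -4, -2], [-4, 6, -4]]

T is on the right of X, so right-multiply by T⁻¹: X = DT⁻¹.
det T = 6; the adjugate gives T⁻¹ = [[0, -1/2, 0], [5/3, 1, -2/3], [-1/3, 0, 1/3]].
X = DT⁻¹ = [[-6, -7, -20], [-28, -8, -28]] · [[0, -1/2, 0], [5/3, 1, -2/3], [-1/3, 0, 1/3]] = [[-5, -4, -2], [-4, 6, -4]].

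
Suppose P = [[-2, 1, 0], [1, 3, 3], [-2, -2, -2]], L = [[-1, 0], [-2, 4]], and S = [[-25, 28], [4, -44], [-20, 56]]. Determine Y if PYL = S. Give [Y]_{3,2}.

Left-multiply by P⁻¹ and right-multiply by L⁻¹: Y = P⁻¹SL⁻¹.
det P = -4; the adjugate gives P⁻¹ = [[0, -1/2, -3/4], [1, -1, -3/2], [-1, 3/2, 7/4]].
det L = -4, so L⁻¹ = [[-1, 0], [-1/2, 1/4]].
P⁻¹S = [[13, -20], [1, -12], [-4, 4]].
Y = (P⁻¹S)L⁻¹ = [[-3, -5], [5, -3], [2, 1]].

1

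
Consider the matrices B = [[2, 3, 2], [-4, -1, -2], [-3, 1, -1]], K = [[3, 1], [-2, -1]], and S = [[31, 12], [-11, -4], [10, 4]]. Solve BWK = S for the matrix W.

W = [[1, 1], [3, -1], [-2, -2]]

Left-multiply by B⁻¹ and right-multiply by K⁻¹: W = B⁻¹SK⁻¹.
B has determinant -2; B⁻¹ = [[-3/2, -5/2, 2], [-1, -2, 2], [7/2, 11/2, -5]].
K has determinant -1; K⁻¹ = [[1, 1], [-2, -3]].
B⁻¹S = [[1, 0], [11, 4], [-2, 0]].
W = (B⁻¹S)K⁻¹ = [[1, 1], [3, -1], [-2, -2]].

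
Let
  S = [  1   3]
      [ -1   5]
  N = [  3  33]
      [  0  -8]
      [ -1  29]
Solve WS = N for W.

W = [[6, 3], [-1, -1], [3, 4]]

Since S sits to the right of W, W = NS⁻¹.
det S = 8; the adjugate gives S⁻¹ = [[5/8, -3/8], [1/8, 1/8]].
W = NS⁻¹ = [[3, 33], [0, -8], [-1, 29]] · [[5/8, -3/8], [1/8, 1/8]] = [[6, 3], [-1, -1], [3, 4]].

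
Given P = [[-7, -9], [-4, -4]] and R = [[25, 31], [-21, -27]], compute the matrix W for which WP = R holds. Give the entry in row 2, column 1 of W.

3

P is on the right of W, so right-multiply by P⁻¹: W = RP⁻¹.
P has determinant -8; P⁻¹ = [[1/2, -9/8], [-1/2, 7/8]].
W = RP⁻¹ = [[25, 31], [-21, -27]] · [[1/2, -9/8], [-1/2, 7/8]] = [[-3, -1], [3, 0]].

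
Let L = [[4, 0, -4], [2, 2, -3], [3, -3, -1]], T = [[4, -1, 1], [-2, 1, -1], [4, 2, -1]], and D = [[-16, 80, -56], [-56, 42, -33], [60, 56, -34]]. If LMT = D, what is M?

Isolating M: multiply by L⁻¹ from the left and T⁻¹ from the right, so M = L⁻¹DT⁻¹.
det L = 4, so L⁻¹ = [[-11/4, 3, 2], [-7/4, 2, 1], [-3, 3, 2]].
det T = 2; the adjugate gives T⁻¹ = [[1/2, 1/2, 0], [-3, -4, 1], [-4, -6, 1]].
L⁻¹D = [[-4, 18, -13], [-24, 0, -2], [0, -2, 1]].
M = (L⁻¹D)T⁻¹ = [[-4, 4, 5], [-4, 0, -2], [2, 2, -1]].

M = [[-4, 4, 5], [-4, 0, -2], [2, 2, -1]]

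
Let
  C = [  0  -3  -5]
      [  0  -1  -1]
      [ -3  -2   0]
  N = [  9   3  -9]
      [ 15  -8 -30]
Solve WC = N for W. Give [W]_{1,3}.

-3

Right-multiplying both sides by C⁻¹ gives W = NC⁻¹.
det C = 6, so C⁻¹ = [[-1/3, 5/3, -1/3], [1/2, -5/2, 0], [-1/2, 3/2, 0]].
W = NC⁻¹ = [[9, 3, -9], [15, -8, -30]] · [[-1/3, 5/3, -1/3], [1/2, -5/2, 0], [-1/2, 3/2, 0]] = [[3, -6, -3], [6, 0, -5]].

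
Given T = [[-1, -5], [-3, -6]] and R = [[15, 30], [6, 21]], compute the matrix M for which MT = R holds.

M = [[0, -5], [-3, -1]]

Right-multiplying both sides by T⁻¹ gives M = RT⁻¹.
T has determinant -9; T⁻¹ = [[2/3, -5/9], [-1/3, 1/9]].
M = RT⁻¹ = [[15, 30], [6, 21]] · [[2/3, -5/9], [-1/3, 1/9]] = [[0, -5], [-3, -1]].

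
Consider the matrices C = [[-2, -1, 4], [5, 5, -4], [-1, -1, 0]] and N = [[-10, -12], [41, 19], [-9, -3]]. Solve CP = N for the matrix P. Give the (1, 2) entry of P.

Since C multiplies P on the left, P = C⁻¹N.
det C = 4; the adjugate gives C⁻¹ = [[-1, -1, -4], [1, 1, 3], [0, -1/4, -5/4]].
P = C⁻¹N = [[-1, -1, -4], [1, 1, 3], [0, -1/4, -5/4]] · [[-10, -12], [41, 19], [-9, -3]] = [[5, 5], [4, -2], [1, -1]].

5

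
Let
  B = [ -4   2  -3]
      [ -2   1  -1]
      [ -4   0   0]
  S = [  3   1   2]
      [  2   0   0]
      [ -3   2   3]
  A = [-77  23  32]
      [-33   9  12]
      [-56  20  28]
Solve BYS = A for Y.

Left-multiply by B⁻¹ and right-multiply by S⁻¹: Y = B⁻¹AS⁻¹.
B has determinant -4; B⁻¹ = [[0, 0, -1/4], [-1, 3, -1/2], [-1, 2, 0]].
det S = 2; the adjugate gives S⁻¹ = [[0, 1/2, 0], [-3, 15/2, 2], [2, -9/2, -1]].
B⁻¹A = [[14, -5, -7], [6, -6, -10], [11, -5, -8]].
Y = (B⁻¹A)S⁻¹ = [[1, 1, -3], [-2, 3, -2], [-1, 4, -2]].

Y = [[1, 1, -3], [-2, 3, -2], [-1, 4, -2]]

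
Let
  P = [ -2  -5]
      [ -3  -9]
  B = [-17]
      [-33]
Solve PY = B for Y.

Left-multiplying both sides by P⁻¹ gives Y = P⁻¹B.
det P = 3; the adjugate gives P⁻¹ = [[-3, 5/3], [1, -2/3]].
Y = P⁻¹B = [[-3, 5/3], [1, -2/3]] · [[-17], [-33]] = [[-4], [5]].

Y = [[-4], [5]]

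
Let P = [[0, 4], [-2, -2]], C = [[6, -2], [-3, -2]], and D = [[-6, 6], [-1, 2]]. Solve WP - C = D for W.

WP = D + C = [[0, 4], [-4, 0]].
Right-multiplying both sides by P⁻¹ gives W = (D + C)P⁻¹.
det P = 8; the adjugate gives P⁻¹ = [[-1/4, -1/2], [1/4, 0]].
W = (D + C)P⁻¹ = [[1, 0], [1, 2]].

W = [[1, 0], [1, 2]]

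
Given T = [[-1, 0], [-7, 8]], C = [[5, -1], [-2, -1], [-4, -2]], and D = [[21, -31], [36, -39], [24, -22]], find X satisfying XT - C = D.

XT = D + C = [[26, -32], [34, -40], [20, -24]].
Since T sits to the right of X, X = (D + C)T⁻¹.
T has determinant -8; T⁻¹ = [[-1, 0], [-7/8, 1/8]].
X = (D + C)T⁻¹ = [[2, -4], [1, -5], [1, -3]].

X = [[2, -4], [1, -5], [1, -3]]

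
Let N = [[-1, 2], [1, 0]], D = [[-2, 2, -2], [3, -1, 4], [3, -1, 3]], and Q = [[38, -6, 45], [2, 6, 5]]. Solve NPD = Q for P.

P = [[5, 3, 1], [5, 5, 5]]

P = N⁻¹QD⁻¹ (apply N⁻¹ on the left and D⁻¹ on the right).
det N = -2; the adjugate gives N⁻¹ = [[0, 1], [1/2, 1/2]].
det D = 4, so D⁻¹ = [[1/4, -1, 3/2], [3/4, 0, 1/2], [0, 1, -1]].
N⁻¹Q = [[2, 6, 5], [20, 0, 25]].
P = (N⁻¹Q)D⁻¹ = [[5, 3, 1], [5, 5, 5]].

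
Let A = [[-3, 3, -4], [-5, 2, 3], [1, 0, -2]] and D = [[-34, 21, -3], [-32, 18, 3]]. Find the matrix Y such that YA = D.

Y = [[5, 3, -4], [4, 3, -5]]

A is on the right of Y, so right-multiply by A⁻¹: Y = DA⁻¹.
det A = -1, so A⁻¹ = [[4, -6, -17], [7, -10, -29], [2, -3, -9]].
Y = DA⁻¹ = [[-34, 21, -3], [-32, 18, 3]] · [[4, -6, -17], [7, -10, -29], [2, -3, -9]] = [[5, 3, -4], [4, 3, -5]].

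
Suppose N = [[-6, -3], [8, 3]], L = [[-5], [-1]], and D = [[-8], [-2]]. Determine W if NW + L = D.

NW = D − L = [[-3], [-1]].
N is on the left of W, so left-multiply by N⁻¹: W = N⁻¹(D − L).
det N = 6; the adjugate gives N⁻¹ = [[1/2, 1/2], [-4/3, -1]].
W = N⁻¹(D − L) = [[-2], [5]].

W = [[-2], [5]]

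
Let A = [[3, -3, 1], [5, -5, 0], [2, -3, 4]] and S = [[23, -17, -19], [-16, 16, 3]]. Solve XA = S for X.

A is on the right of X, so right-multiply by A⁻¹: X = SA⁻¹.
det A = -5; the adjugate gives A⁻¹ = [[4, -9/5, -1], [4, -2, -1], [1, -3/5, 0]].
X = SA⁻¹ = [[23, -17, -19], [-16, 16, 3]] · [[4, -9/5, -1], [4, -2, -1], [1, -3/5, 0]] = [[5, 4, -6], [3, -5, 0]].

X = [[5, 4, -6], [3, -5, 0]]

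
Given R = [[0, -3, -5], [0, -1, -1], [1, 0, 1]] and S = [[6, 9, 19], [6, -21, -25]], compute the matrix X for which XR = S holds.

X = [[-2, -3, 6], [5, 6, 6]]

R is on the right of X, so right-multiply by R⁻¹: X = SR⁻¹.
det R = -2; the adjugate gives R⁻¹ = [[1/2, -3/2, 1], [1/2, -5/2, 0], [-1/2, 3/2, 0]].
X = SR⁻¹ = [[6, 9, 19], [6, -21, -25]] · [[1/2, -3/2, 1], [1/2, -5/2, 0], [-1/2, 3/2, 0]] = [[-2, -3, 6], [5, 6, 6]].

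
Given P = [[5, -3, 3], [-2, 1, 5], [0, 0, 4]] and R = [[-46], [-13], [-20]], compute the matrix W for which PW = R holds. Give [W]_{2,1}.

Since P multiplies W on the left, W = P⁻¹R.
det P = -4; the adjugate gives P⁻¹ = [[-1, -3, 9/2], [-2, -5, 31/4], [0, 0, 1/4]].
W = P⁻¹R = [[-1, -3, 9/2], [-2, -5, 31/4], [0, 0, 1/4]] · [[-46], [-13], [-20]] = [[-5], [2], [-5]].

2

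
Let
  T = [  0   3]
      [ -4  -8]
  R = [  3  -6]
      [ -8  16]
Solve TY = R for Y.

Y = [[0, 0], [1, -2]]

Since T multiplies Y on the left, Y = T⁻¹R.
T has determinant 12; T⁻¹ = [[-2/3, -1/4], [1/3, 0]].
Y = T⁻¹R = [[-2/3, -1/4], [1/3, 0]] · [[3, -6], [-8, 16]] = [[0, 0], [1, -2]].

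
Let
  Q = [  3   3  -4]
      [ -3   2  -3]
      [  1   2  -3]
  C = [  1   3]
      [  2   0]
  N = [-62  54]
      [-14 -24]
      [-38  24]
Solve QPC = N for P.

Isolating P: multiply by Q⁻¹ from the left and C⁻¹ from the right, so P = Q⁻¹NC⁻¹.
det Q = -4; the adjugate gives Q⁻¹ = [[0, -1/4, 1/4], [3, 5/4, -21/4], [2, 3/4, -15/4]].
det C = -6; the adjugate gives C⁻¹ = [[0, 1/2], [1/3, -1/6]].
Q⁻¹N = [[-6, 12], [-4, 6], [8, 0]].
P = (Q⁻¹N)C⁻¹ = [[4, -5], [2, -3], [0, 4]].

P = [[4, -5], [2, -3], [0, 4]]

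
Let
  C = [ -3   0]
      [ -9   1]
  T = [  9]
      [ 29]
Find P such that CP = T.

Since C multiplies P on the left, P = C⁻¹T.
det C = -3; the adjugate gives C⁻¹ = [[-1/3, 0], [-3, 1]].
P = C⁻¹T = [[-1/3, 0], [-3, 1]] · [[9], [29]] = [[-3], [2]].

P = [[-3], [2]]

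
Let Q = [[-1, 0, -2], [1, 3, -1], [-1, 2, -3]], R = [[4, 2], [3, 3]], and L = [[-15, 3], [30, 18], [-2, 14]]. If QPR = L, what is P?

P = [[3, -1], [2, 0], [3, -3]]

Left-multiply by Q⁻¹ and right-multiply by R⁻¹: P = Q⁻¹LR⁻¹.
det Q = -3, so Q⁻¹ = [[7/3, 4/3, -2], [-4/3, -1/3, 1], [-5/3, -2/3, 1]].
det R = 6; the adjugate gives R⁻¹ = [[1/2, -1/3], [-1/2, 2/3]].
Q⁻¹L = [[9, 3], [8, 4], [3, -3]].
P = (Q⁻¹L)R⁻¹ = [[3, -1], [2, 0], [3, -3]].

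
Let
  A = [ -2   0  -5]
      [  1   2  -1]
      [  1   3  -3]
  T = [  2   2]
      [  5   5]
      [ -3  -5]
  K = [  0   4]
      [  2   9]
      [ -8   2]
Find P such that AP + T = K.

AP = K − T = [[-2, 2], [-3, 4], [-5, 7]].
A is on the left of P, so left-multiply by A⁻¹: P = A⁻¹(K − T).
det A = 1; the adjugate gives A⁻¹ = [[-3, -15, 10], [2, 11, -7], [1, 6, -4]].
P = A⁻¹(K − T) = [[1, 4], [-2, -1], [0, -2]].

P = [[1, 4], [-2, -1], [0, -2]]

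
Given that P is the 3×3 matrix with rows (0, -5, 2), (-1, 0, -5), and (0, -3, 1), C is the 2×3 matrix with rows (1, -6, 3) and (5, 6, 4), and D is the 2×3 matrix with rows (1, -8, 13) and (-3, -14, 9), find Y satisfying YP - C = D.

YP = D + C = [[2, -14, 16], [2, -8, 13]].
P is on the right of Y, so right-multiply by P⁻¹: Y = (D + C)P⁻¹.
det P = 1; the adjugate gives P⁻¹ = [[-15, -1, 25], [1, 0, -2], [3, 0, -5]].
Y = (D + C)P⁻¹ = [[4, -2, -2], [1, -2, 1]].

Y = [[4, -2, -2], [1, -2, 1]]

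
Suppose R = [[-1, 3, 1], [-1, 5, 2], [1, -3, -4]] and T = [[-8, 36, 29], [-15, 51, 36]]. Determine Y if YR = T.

Y = [[-3, 6, -5], [6, 3, -6]]

Right-multiplying both sides by R⁻¹ gives Y = TR⁻¹.
R has determinant 6; R⁻¹ = [[-7/3, 3/2, 1/6], [-1/3, 1/2, 1/6], [-1/3, 0, -1/3]].
Y = TR⁻¹ = [[-8, 36, 29], [-15, 51, 36]] · [[-7/3, 3/2, 1/6], [-1/3, 1/2, 1/6], [-1/3, 0, -1/3]] = [[-3, 6, -5], [6, 3, -6]].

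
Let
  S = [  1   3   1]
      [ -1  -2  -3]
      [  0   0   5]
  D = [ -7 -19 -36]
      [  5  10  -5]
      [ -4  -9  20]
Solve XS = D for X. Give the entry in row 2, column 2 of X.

-5

S is on the right of X, so right-multiply by S⁻¹: X = DS⁻¹.
det S = 5, so S⁻¹ = [[-2, -3, -7/5], [1, 1, 2/5], [0, 0, 1/5]].
X = DS⁻¹ = [[-7, -19, -36], [5, 10, -5], [-4, -9, 20]] · [[-2, -3, -7/5], [1, 1, 2/5], [0, 0, 1/5]] = [[-5, 2, -5], [0, -5, -4], [-1, 3, 6]].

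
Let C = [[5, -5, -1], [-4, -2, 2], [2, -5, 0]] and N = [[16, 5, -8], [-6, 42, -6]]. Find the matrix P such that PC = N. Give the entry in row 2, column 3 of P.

Right-multiplying both sides by C⁻¹ gives P = NC⁻¹.
C has determinant 6; C⁻¹ = [[5/3, 5/6, -2], [2/3, 1/3, -1], [4, 5/2, -5]].
P = NC⁻¹ = [[16, 5, -8], [-6, 42, -6]] · [[5/3, 5/6, -2], [2/3, 1/3, -1], [4, 5/2, -5]] = [[-2, -5, 3], [-6, -6, 0]].

0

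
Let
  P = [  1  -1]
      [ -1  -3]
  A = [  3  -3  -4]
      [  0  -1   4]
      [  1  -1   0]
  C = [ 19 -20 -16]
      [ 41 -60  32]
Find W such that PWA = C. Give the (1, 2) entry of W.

-4

W = P⁻¹CA⁻¹ (apply P⁻¹ on the left and A⁻¹ on the right).
det P = -4; the adjugate gives P⁻¹ = [[3/4, -1/4], [-1/4, -1/4]].
det A = -4; the adjugate gives A⁻¹ = [[-1, -1, 4], [-1, -1, 3], [-1/4, 0, 3/4]].
P⁻¹C = [[4, 0, -20], [-15, 20, -4]].
W = (P⁻¹C)A⁻¹ = [[1, -4, 1], [-4, -5, -3]].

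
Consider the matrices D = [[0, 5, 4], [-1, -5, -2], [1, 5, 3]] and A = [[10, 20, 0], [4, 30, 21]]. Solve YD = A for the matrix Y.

D is on the right of Y, so right-multiply by D⁻¹: Y = AD⁻¹.
det D = 5; the adjugate gives D⁻¹ = [[-1, 1, 2], [1/5, -4/5, -4/5], [0, 1, 1]].
Y = AD⁻¹ = [[10, 20, 0], [4, 30, 21]] · [[-1, 1, 2], [1/5, -4/5, -4/5], [0, 1, 1]] = [[-6, -6, 4], [2, 1, 5]].

Y = [[-6, -6, 4], [2, 1, 5]]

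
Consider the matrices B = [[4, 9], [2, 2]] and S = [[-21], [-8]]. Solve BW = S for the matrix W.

B is on the left of W, so left-multiply by B⁻¹: W = B⁻¹S.
det B = -10; the adjugate gives B⁻¹ = [[-1/5, 9/10], [1/5, -2/5]].
W = B⁻¹S = [[-1/5, 9/10], [1/5, -2/5]] · [[-21], [-8]] = [[-3], [-1]].

W = [[-3], [-1]]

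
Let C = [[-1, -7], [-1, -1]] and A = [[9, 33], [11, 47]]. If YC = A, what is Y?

Y = [[-4, -5], [-6, -5]]

Right-multiplying both sides by C⁻¹ gives Y = AC⁻¹.
det C = -6, so C⁻¹ = [[1/6, -7/6], [-1/6, 1/6]].
Y = AC⁻¹ = [[9, 33], [11, 47]] · [[1/6, -7/6], [-1/6, 1/6]] = [[-4, -5], [-6, -5]].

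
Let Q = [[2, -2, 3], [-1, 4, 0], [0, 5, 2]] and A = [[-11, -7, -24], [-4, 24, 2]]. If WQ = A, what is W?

Right-multiplying both sides by Q⁻¹ gives W = AQ⁻¹.
det Q = -3, so Q⁻¹ = [[-8/3, -19/3, 4], [-2/3, -4/3, 1], [5/3, 10/3, -2]].
W = AQ⁻¹ = [[-11, -7, -24], [-4, 24, 2]] · [[-8/3, -19/3, 4], [-2/3, -4/3, 1], [5/3, 10/3, -2]] = [[-6, -1, -3], [-2, 0, 4]].

W = [[-6, -1, -3], [-2, 0, 4]]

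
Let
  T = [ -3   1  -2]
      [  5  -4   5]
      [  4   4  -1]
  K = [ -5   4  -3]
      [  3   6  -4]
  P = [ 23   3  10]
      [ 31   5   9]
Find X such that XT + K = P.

X = [[-5, 1, 2], [-5, 1, 2]]

XT = P − K = [[28, -1, 13], [28, -1, 13]].
T is on the right of X, so right-multiply by T⁻¹: X = (P − K)T⁻¹.
T has determinant 1; T⁻¹ = [[-16, -7, -3], [25, 11, 5], [36, 16, 7]].
X = (P − K)T⁻¹ = [[-5, 1, 2], [-5, 1, 2]].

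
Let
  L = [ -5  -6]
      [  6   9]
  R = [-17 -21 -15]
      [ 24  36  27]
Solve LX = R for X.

Since L multiplies X on the left, X = L⁻¹R.
det L = -9, so L⁻¹ = [[-1, -2/3], [2/3, 5/9]].
X = L⁻¹R = [[-1, -2/3], [2/3, 5/9]] · [[-17, -21, -15], [24, 36, 27]] = [[1, -3, -3], [2, 6, 5]].

X = [[1, -3, -3], [2, 6, 5]]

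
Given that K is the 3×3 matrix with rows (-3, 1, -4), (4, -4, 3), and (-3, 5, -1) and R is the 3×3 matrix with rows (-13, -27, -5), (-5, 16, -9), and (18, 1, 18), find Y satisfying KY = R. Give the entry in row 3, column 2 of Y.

4

Since K multiplies Y on the left, Y = K⁻¹R.
det K = -4, so K⁻¹ = [[11/4, 19/4, 13/4], [5/4, 9/4, 7/4], [-2, -3, -2]].
Y = K⁻¹R = [[11/4, 19/4, 13/4], [5/4, 9/4, 7/4], [-2, -3, -2]] · [[-13, -27, -5], [-5, 16, -9], [18, 1, 18]] = [[-1, 5, 2], [4, 4, 5], [5, 4, 1]].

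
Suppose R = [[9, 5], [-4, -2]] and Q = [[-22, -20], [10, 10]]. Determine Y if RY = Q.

Y = [[-3, -5], [1, 5]]

Left-multiplying both sides by R⁻¹ gives Y = R⁻¹Q.
det R = 2; the adjugate gives R⁻¹ = [[-1, -5/2], [2, 9/2]].
Y = R⁻¹Q = [[-1, -5/2], [2, 9/2]] · [[-22, -20], [10, 10]] = [[-3, -5], [1, 5]].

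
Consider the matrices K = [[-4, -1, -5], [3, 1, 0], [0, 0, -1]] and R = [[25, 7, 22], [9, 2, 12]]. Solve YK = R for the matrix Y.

Y = [[-4, 3, -2], [-3, -1, 3]]

Right-multiplying both sides by K⁻¹ gives Y = RK⁻¹.
det K = 1; the adjugate gives K⁻¹ = [[-1, -1, 5], [3, 4, -15], [0, 0, -1]].
Y = RK⁻¹ = [[25, 7, 22], [9, 2, 12]] · [[-1, -1, 5], [3, 4, -15], [0, 0, -1]] = [[-4, 3, -2], [-3, -1, 3]].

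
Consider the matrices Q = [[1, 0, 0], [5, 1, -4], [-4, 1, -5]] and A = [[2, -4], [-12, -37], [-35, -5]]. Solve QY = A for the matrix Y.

Y = [[2, -4], [-2, -1], [5, 4]]

Since Q multiplies Y on the left, Y = Q⁻¹A.
det Q = -1; the adjugate gives Q⁻¹ = [[1, 0, 0], [-41, 5, -4], [-9, 1, -1]].
Y = Q⁻¹A = [[1, 0, 0], [-41, 5, -4], [-9, 1, -1]] · [[2, -4], [-12, -37], [-35, -5]] = [[2, -4], [-2, -1], [5, 4]].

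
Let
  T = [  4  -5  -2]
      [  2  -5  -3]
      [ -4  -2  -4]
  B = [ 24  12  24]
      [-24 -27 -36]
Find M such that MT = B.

T is on the right of M, so right-multiply by T⁻¹: M = BT⁻¹.
det T = 4; the adjugate gives T⁻¹ = [[7/2, -4, 5/4], [5, -6, 2], [-6, 7, -5/2]].
M = BT⁻¹ = [[24, 12, 24], [-24, -27, -36]] · [[7/2, -4, 5/4], [5, -6, 2], [-6, 7, -5/2]] = [[0, 0, -6], [-3, 6, 6]].

M = [[0, 0, -6], [-3, 6, 6]]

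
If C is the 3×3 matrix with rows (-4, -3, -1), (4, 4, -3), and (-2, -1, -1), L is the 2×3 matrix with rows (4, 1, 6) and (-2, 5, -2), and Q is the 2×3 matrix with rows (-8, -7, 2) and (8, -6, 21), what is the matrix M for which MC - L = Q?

M = [[0, -2, -2], [-4, -4, -3]]

MC = Q + L = [[-4, -6, 8], [6, -1, 19]].
Right-multiplying both sides by C⁻¹ gives M = (Q + L)C⁻¹.
det C = -6; the adjugate gives C⁻¹ = [[7/6, 1/3, -13/6], [-5/3, -1/3, 8/3], [-2/3, -1/3, 2/3]].
M = (Q + L)C⁻¹ = [[0, -2, -2], [-4, -4, -3]].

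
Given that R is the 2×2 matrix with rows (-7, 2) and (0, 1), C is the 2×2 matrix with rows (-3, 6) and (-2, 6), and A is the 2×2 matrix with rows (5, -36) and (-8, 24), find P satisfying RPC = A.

Left-multiply by R⁻¹ and right-multiply by C⁻¹: P = R⁻¹AC⁻¹.
det R = -7; the adjugate gives R⁻¹ = [[-1/7, 2/7], [0, 1]].
det C = -6; the adjugate gives C⁻¹ = [[-1, 1], [-1/3, 1/2]].
R⁻¹A = [[-3, 12], [-8, 24]].
P = (R⁻¹A)C⁻¹ = [[-1, 3], [0, 4]].

P = [[-1, 3], [0, 4]]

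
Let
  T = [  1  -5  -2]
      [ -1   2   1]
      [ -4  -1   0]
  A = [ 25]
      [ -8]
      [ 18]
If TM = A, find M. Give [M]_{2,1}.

-6

Left-multiplying both sides by T⁻¹ gives M = T⁻¹A.
T has determinant 3; T⁻¹ = [[1/3, 2/3, -1/3], [-4/3, -8/3, 1/3], [3, 7, -1]].
M = T⁻¹A = [[1/3, 2/3, -1/3], [-4/3, -8/3, 1/3], [3, 7, -1]] · [[25], [-8], [18]] = [[-3], [-6], [1]].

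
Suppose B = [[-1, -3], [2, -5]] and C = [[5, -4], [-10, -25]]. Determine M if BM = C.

Left-multiplying both sides by B⁻¹ gives M = B⁻¹C.
det B = 11; the adjugate gives B⁻¹ = [[-5/11, 3/11], [-2/11, -1/11]].
M = B⁻¹C = [[-5/11, 3/11], [-2/11, -1/11]] · [[5, -4], [-10, -25]] = [[-5, -5], [0, 3]].

M = [[-5, -5], [0, 3]]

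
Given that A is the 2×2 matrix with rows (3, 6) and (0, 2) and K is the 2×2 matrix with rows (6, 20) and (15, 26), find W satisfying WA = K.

W = [[2, 4], [5, -2]]

A is on the right of W, so right-multiply by A⁻¹: W = KA⁻¹.
det A = 6; the adjugate gives A⁻¹ = [[1/3, -1], [0, 1/2]].
W = KA⁻¹ = [[6, 20], [15, 26]] · [[1/3, -1], [0, 1/2]] = [[2, 4], [5, -2]].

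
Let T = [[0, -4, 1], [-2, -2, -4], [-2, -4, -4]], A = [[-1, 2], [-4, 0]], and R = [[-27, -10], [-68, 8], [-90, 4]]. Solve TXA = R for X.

X = [[-1, 3], [1, -3], [-1, -4]]

X = T⁻¹RA⁻¹ (apply T⁻¹ on the left and A⁻¹ on the right).
det T = 4; the adjugate gives T⁻¹ = [[-2, -5, 9/2], [0, 1/2, -1/2], [1, 2, -2]].
det A = 8; the adjugate gives A⁻¹ = [[0, -1/4], [1/2, -1/8]].
T⁻¹R = [[-11, -2], [11, 2], [17, -2]].
X = (T⁻¹R)A⁻¹ = [[-1, 3], [1, -3], [-1, -4]].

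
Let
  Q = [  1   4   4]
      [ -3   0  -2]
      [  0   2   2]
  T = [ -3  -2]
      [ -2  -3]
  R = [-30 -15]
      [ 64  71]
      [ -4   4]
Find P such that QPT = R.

P = [[4, 5], [3, -3], [-1, 1]]

Isolating P: multiply by Q⁻¹ from the left and T⁻¹ from the right, so P = Q⁻¹RT⁻¹.
det Q = 4; the adjugate gives Q⁻¹ = [[1, 0, -2], [3/2, 1/2, -5/2], [-3/2, -1/2, 3]].
T has determinant 5; T⁻¹ = [[-3/5, 2/5], [2/5, -3/5]].
Q⁻¹R = [[-22, -23], [-3, 3], [1, -1]].
P = (Q⁻¹R)T⁻¹ = [[4, 5], [3, -3], [-1, 1]].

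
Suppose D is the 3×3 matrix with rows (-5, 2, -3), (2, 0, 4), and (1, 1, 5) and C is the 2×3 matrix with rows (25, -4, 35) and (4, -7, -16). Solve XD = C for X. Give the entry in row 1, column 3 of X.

Right-multiplying both sides by D⁻¹ gives X = CD⁻¹.
det D = 2; the adjugate gives D⁻¹ = [[-2, -13/2, 4], [-3, -11, 7], [1, 7/2, -2]].
X = CD⁻¹ = [[25, -4, 35], [4, -7, -16]] · [[-2, -13/2, 4], [-3, -11, 7], [1, 7/2, -2]] = [[-3, 4, 2], [-3, -5, -1]].

2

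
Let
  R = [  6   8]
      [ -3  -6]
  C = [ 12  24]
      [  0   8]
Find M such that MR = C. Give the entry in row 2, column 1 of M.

Since R sits to the right of M, M = CR⁻¹.
det R = -12, so R⁻¹ = [[1/2, 2/3], [-1/4, -1/2]].
M = CR⁻¹ = [[12, 24], [0, 8]] · [[1/2, 2/3], [-1/4, -1/2]] = [[0, -4], [-2, -4]].

-2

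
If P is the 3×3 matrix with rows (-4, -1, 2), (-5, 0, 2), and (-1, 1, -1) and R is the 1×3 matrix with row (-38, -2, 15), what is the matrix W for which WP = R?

Since P sits to the right of W, W = RP⁻¹.
P has determinant 5; P⁻¹ = [[-2/5, 1/5, -2/5], [-7/5, 6/5, -2/5], [-1, 1, -1]].
W = RP⁻¹ = [[-38, -2, 15]] · [[-2/5, 1/5, -2/5], [-7/5, 6/5, -2/5], [-1, 1, -1]] = [[3, 5, 1]].

W = [[3, 5, 1]]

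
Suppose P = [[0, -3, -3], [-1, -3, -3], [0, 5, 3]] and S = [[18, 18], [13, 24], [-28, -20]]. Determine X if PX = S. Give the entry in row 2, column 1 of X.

-5

Left-multiplying both sides by P⁻¹ gives X = P⁻¹S.
det P = 6, so P⁻¹ = [[1, -1, 0], [1/2, 0, 1/2], [-5/6, 0, -1/2]].
X = P⁻¹S = [[1, -1, 0], [1/2, 0, 1/2], [-5/6, 0, -1/2]] · [[18, 18], [13, 24], [-28, -20]] = [[5, -6], [-5, -1], [-1, -5]].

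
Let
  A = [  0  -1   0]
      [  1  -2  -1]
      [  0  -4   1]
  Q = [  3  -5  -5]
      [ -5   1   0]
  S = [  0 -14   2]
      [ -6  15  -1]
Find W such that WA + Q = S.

WA = S − Q = [[-3, -9, 7], [-1, 14, -1]].
Right-multiplying both sides by A⁻¹ gives W = (S − Q)A⁻¹.
det A = 1, so A⁻¹ = [[-6, 1, 1], [-1, 0, 0], [-4, 0, 1]].
W = (S − Q)A⁻¹ = [[-1, -3, 4], [-4, -1, -2]].

W = [[-1, -3, 4], [-4, -1, -2]]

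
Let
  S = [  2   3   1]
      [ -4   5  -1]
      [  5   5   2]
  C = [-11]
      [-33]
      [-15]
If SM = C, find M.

S is on the left of M, so left-multiply by S⁻¹: M = S⁻¹C.
det S = -6; the adjugate gives S⁻¹ = [[-5/2, 1/6, 4/3], [-1/2, 1/6, 1/3], [15/2, -5/6, -11/3]].
M = S⁻¹C = [[-5/2, 1/6, 4/3], [-1/2, 1/6, 1/3], [15/2, -5/6, -11/3]] · [[-11], [-33], [-15]] = [[2], [-5], [0]].

M = [[2], [-5], [0]]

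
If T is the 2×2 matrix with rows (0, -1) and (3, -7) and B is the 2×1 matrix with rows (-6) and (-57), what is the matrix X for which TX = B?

X = [[-5], [6]]

Since T multiplies X on the left, X = T⁻¹B.
T has determinant 3; T⁻¹ = [[-7/3, 1/3], [-1, 0]].
X = T⁻¹B = [[-7/3, 1/3], [-1, 0]] · [[-6], [-57]] = [[-5], [6]].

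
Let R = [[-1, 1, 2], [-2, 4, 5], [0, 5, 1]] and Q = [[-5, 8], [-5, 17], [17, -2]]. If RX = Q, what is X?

Left-multiplying both sides by R⁻¹ gives X = R⁻¹Q.
det R = 3; the adjugate gives R⁻¹ = [[-7, 3, -1], [2/3, -1/3, 1/3], [-10/3, 5/3, -2/3]].
X = R⁻¹Q = [[-7, 3, -1], [2/3, -1/3, 1/3], [-10/3, 5/3, -2/3]] · [[-5, 8], [-5, 17], [17, -2]] = [[3, -3], [4, -1], [-3, 3]].

X = [[3, -3], [4, -1], [-3, 3]]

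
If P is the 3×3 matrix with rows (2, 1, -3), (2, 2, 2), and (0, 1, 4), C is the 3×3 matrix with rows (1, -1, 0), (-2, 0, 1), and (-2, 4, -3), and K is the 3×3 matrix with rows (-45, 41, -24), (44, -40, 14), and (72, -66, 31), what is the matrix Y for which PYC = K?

Isolating Y: multiply by P⁻¹ from the left and C⁻¹ from the right, so Y = P⁻¹KC⁻¹.
det P = -2; the adjugate gives P⁻¹ = [[-3, 7/2, -4], [4, -4, 5], [-1, 1, -1]].
det C = 4; the adjugate gives C⁻¹ = [[-1, -3/4, -1/4], [-2, -3/4, -1/4], [-2, -1/2, -1/2]].
P⁻¹K = [[1, 1, -3], [4, -6, 3], [17, -15, 7]].
Y = (P⁻¹K)C⁻¹ = [[3, 0, 1], [2, 0, -1], [-1, -5, -4]].

Y = [[3, 0, 1], [2, 0, -1], [-1, -5, -4]]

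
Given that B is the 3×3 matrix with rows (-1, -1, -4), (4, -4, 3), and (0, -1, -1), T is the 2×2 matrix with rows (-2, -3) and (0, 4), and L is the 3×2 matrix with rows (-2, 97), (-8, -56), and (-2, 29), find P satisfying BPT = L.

Isolating P: multiply by B⁻¹ from the left and T⁻¹ from the right, so P = B⁻¹LT⁻¹.
det B = 5, so B⁻¹ = [[7/5, 3/5, -19/5], [4/5, 1/5, -13/5], [-4/5, -1/5, 8/5]].
det T = -8, so T⁻¹ = [[-1/2, -3/8], [0, 1/4]].
B⁻¹L = [[0, -8], [2, -9], [0, -20]].
P = (B⁻¹L)T⁻¹ = [[0, -2], [-1, -3], [0, -5]].

P = [[0, -2], [-1, -3], [0, -5]]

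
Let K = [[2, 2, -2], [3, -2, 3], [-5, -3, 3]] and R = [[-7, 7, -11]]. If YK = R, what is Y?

K is on the right of Y, so right-multiply by K⁻¹: Y = RK⁻¹.
K has determinant -4; K⁻¹ = [[-3/4, 0, -1/2], [6, 1, 3], [19/4, 1, 5/2]].
Y = RK⁻¹ = [[-7, 7, -11]] · [[-3/4, 0, -1/2], [6, 1, 3], [19/4, 1, 5/2]] = [[-5, -4, -3]].

Y = [[-5, -4, -3]]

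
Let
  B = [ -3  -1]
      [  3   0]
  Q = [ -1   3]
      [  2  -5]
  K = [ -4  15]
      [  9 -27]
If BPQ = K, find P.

P = [[-3, 0], [-1, -3]]

Isolating P: multiply by B⁻¹ from the left and Q⁻¹ from the right, so P = B⁻¹KQ⁻¹.
B has determinant 3; B⁻¹ = [[0, 1/3], [-1, -1]].
det Q = -1, so Q⁻¹ = [[5, 3], [2, 1]].
B⁻¹K = [[3, -9], [-5, 12]].
P = (B⁻¹K)Q⁻¹ = [[-3, 0], [-1, -3]].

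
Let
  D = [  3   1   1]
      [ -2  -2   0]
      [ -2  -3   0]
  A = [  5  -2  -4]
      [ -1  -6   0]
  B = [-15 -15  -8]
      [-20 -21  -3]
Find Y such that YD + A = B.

YD = B − A = [[-20, -13, -4], [-19, -15, -3]].
Right-multiplying both sides by D⁻¹ gives Y = (B − A)D⁻¹.
det D = 2; the adjugate gives D⁻¹ = [[0, -3/2, 1], [0, 1, -1], [1, 7/2, -2]].
Y = (B − A)D⁻¹ = [[-4, 3, 1], [-3, 3, 2]].

Y = [[-4, 3, 1], [-3, 3, 2]]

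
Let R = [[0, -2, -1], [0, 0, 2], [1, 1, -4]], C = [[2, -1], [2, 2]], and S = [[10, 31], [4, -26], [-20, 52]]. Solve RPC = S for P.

Left-multiply by R⁻¹ and right-multiply by C⁻¹: P = R⁻¹SC⁻¹.
det R = -4, so R⁻¹ = [[1/2, 9/4, 1], [-1/2, -1/4, 0], [0, 1/2, 0]].
det C = 6, so C⁻¹ = [[1/3, 1/6], [-1/3, 1/3]].
R⁻¹S = [[-6, 9], [-6, -9], [2, -13]].
P = (R⁻¹S)C⁻¹ = [[-5, 2], [1, -4], [5, -4]].

P = [[-5, 2], [1, -4], [5, -4]]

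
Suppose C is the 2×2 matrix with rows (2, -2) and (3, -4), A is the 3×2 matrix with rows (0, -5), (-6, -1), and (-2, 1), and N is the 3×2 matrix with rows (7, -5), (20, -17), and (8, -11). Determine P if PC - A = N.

P = [[-1, 3], [1, 4], [-3, 4]]

PC = N + A = [[7, -10], [14, -18], [6, -10]].
C is on the right of P, so right-multiply by C⁻¹: P = (N + A)C⁻¹.
det C = -2, so C⁻¹ = [[2, -1], [3/2, -1]].
P = (N + A)C⁻¹ = [[-1, 3], [1, 4], [-3, 4]].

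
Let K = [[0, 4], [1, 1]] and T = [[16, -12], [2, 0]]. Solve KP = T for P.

K is on the left of P, so left-multiply by K⁻¹: P = K⁻¹T.
K has determinant -4; K⁻¹ = [[-1/4, 1], [1/4, 0]].
P = K⁻¹T = [[-1/4, 1], [1/4, 0]] · [[16, -12], [2, 0]] = [[-2, 3], [4, -3]].

P = [[-2, 3], [4, -3]]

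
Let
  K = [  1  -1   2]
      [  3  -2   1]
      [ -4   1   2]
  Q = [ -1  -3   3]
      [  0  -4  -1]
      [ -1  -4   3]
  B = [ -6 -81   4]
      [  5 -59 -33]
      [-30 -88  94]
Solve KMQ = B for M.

M = [[-5, 2, -3], [-4, -4, -4], [0, 4, 3]]

Left-multiply by K⁻¹ and right-multiply by Q⁻¹: M = K⁻¹BQ⁻¹.
det K = -5, so K⁻¹ = [[1, -4/5, -3/5], [2, -2, -1], [1, -3/5, -1/5]].
Q has determinant 1; Q⁻¹ = [[-16, -3, 15], [1, 0, -1], [-4, -1, 4]].
K⁻¹B = [[8, 19, -26], [8, 44, -20], [-3, -28, 5]].
M = (K⁻¹B)Q⁻¹ = [[-5, 2, -3], [-4, -4, -4], [0, 4, 3]].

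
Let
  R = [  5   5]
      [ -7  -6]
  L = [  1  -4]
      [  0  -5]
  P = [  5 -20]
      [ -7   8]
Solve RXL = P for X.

X = R⁻¹PL⁻¹ (apply R⁻¹ on the left and L⁻¹ on the right).
det R = 5, so R⁻¹ = [[-6/5, -1], [7/5, 1]].
det L = -5; the adjugate gives L⁻¹ = [[1, -4/5], [0, -1/5]].
R⁻¹P = [[1, 16], [0, -20]].
X = (R⁻¹P)L⁻¹ = [[1, -4], [0, 4]].

X = [[1, -4], [0, 4]]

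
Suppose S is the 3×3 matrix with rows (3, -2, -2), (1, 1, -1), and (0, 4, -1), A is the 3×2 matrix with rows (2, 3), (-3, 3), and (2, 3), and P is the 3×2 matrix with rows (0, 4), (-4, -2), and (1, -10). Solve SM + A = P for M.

M = [[0, -1], [0, -3], [1, 1]]

SM = P − A = [[-2, 1], [-1, -5], [-1, -13]].
Since S multiplies M on the left, M = S⁻¹(P − A).
det S = -1; the adjugate gives S⁻¹ = [[-3, 10, -4], [-1, 3, -1], [-4, 12, -5]].
M = S⁻¹(P − A) = [[0, -1], [0, -3], [1, 1]].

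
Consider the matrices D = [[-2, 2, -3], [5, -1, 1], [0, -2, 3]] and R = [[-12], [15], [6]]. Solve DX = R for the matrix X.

D is on the left of X, so left-multiply by D⁻¹: X = D⁻¹R.
det D = 2, so D⁻¹ = [[-1/2, 0, -1/2], [-15/2, -3, -13/2], [-5, -2, -4]].
X = D⁻¹R = [[-1/2, 0, -1/2], [-15/2, -3, -13/2], [-5, -2, -4]] · [[-12], [15], [6]] = [[3], [6], [6]].

X = [[3], [6], [6]]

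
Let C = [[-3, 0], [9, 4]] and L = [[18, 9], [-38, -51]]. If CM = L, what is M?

C is on the left of M, so left-multiply by C⁻¹: M = C⁻¹L.
det C = -12; the adjugate gives C⁻¹ = [[-1/3, 0], [3/4, 1/4]].
M = C⁻¹L = [[-1/3, 0], [3/4, 1/4]] · [[18, 9], [-38, -51]] = [[-6, -3], [4, -6]].

M = [[-6, -3], [4, -6]]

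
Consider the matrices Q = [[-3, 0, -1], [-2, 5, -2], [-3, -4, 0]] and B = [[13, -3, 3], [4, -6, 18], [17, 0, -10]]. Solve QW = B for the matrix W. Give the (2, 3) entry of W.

Since Q multiplies W on the left, W = Q⁻¹B.
Q has determinant 1; Q⁻¹ = [[-8, 4, 5], [6, -3, -4], [23, -12, -15]].
W = Q⁻¹B = [[-8, 4, 5], [6, -3, -4], [23, -12, -15]] · [[13, -3, 3], [4, -6, 18], [17, 0, -10]] = [[-3, 0, -2], [-2, 0, 4], [-4, 3, 3]].

4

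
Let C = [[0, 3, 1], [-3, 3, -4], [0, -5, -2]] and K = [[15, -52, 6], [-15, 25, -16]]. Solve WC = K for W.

Since C sits to the right of W, W = KC⁻¹.
det C = -3; the adjugate gives C⁻¹ = [[26/3, -1/3, 5], [2, 0, 1], [-5, 0, -3]].
W = KC⁻¹ = [[15, -52, 6], [-15, 25, -16]] · [[26/3, -1/3, 5], [2, 0, 1], [-5, 0, -3]] = [[-4, -5, 5], [0, 5, -2]].

W = [[-4, -5, 5], [0, 5, -2]]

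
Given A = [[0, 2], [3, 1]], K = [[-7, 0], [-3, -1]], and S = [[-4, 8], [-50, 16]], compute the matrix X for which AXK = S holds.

Left-multiply by A⁻¹ and right-multiply by K⁻¹: X = A⁻¹SK⁻¹.
det A = -6, so A⁻¹ = [[-1/6, 1/3], [1/2, 0]].
det K = 7; the adjugate gives K⁻¹ = [[-1/7, 0], [3/7, -1]].
A⁻¹S = [[-16, 4], [-2, 4]].
X = (A⁻¹S)K⁻¹ = [[4, -4], [2, -4]].

X = [[4, -4], [2, -4]]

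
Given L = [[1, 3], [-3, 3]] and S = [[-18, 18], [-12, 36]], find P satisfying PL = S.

P = [[0, 6], [6, 6]]

Right-multiplying both sides by L⁻¹ gives P = SL⁻¹.
det L = 12; the adjugate gives L⁻¹ = [[1/4, -1/4], [1/4, 1/12]].
P = SL⁻¹ = [[-18, 18], [-12, 36]] · [[1/4, -1/4], [1/4, 1/12]] = [[0, 6], [6, 6]].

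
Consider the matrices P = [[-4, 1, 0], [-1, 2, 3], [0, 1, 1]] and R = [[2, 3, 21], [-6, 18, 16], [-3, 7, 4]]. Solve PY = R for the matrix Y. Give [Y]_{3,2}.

Since P multiplies Y on the left, Y = P⁻¹R.
det P = 5, so P⁻¹ = [[-1/5, -1/5, 3/5], [1/5, -4/5, 12/5], [-1/5, 4/5, -7/5]].
Y = P⁻¹R = [[-1/5, -1/5, 3/5], [1/5, -4/5, 12/5], [-1/5, 4/5, -7/5]] · [[2, 3, 21], [-6, 18, 16], [-3, 7, 4]] = [[-1, 0, -5], [-2, 3, 1], [-1, 4, 3]].

4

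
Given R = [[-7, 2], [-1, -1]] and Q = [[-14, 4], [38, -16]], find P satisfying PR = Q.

R is on the right of P, so right-multiply by R⁻¹: P = QR⁻¹.
det R = 9; the adjugate gives R⁻¹ = [[-1/9, -2/9], [1/9, -7/9]].
P = QR⁻¹ = [[-14, 4], [38, -16]] · [[-1/9, -2/9], [1/9, -7/9]] = [[2, 0], [-6, 4]].

P = [[2, 0], [-6, 4]]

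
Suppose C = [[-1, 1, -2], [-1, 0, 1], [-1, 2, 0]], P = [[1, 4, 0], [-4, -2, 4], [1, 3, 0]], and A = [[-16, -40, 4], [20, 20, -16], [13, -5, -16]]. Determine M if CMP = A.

Left-multiply by C⁻¹ and right-multiply by P⁻¹: M = C⁻¹AP⁻¹.
det C = 5, so C⁻¹ = [[-2/5, -4/5, 1/5], [-1/5, -2/5, 3/5], [-2/5, 1/5, 1/5]].
det P = 4, so P⁻¹ = [[-3, 0, 4], [1, 0, -1], [-5/2, 1/4, 7/2]].
C⁻¹A = [[-7, -1, 8], [3, -3, -4], [13, 19, -8]].
M = (C⁻¹A)P⁻¹ = [[0, 2, 1], [-2, -1, 1], [0, -2, 5]].

M = [[0, 2, 1], [-2, -1, 1], [0, -2, 5]]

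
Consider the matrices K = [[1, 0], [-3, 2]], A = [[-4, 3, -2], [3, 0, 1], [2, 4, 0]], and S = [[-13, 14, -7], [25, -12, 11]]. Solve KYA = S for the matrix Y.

Y = [[2, -3, 2], [1, -3, 3]]

Y = K⁻¹SA⁻¹ (apply K⁻¹ on the left and A⁻¹ on the right).
det K = 2; the adjugate gives K⁻¹ = [[1, 0], [3/2, 1/2]].
det A = -2; the adjugate gives A⁻¹ = [[2, 4, -3/2], [-1, -2, 1], [-6, -11, 9/2]].
K⁻¹S = [[-13, 14, -7], [-7, 15, -5]].
Y = (K⁻¹S)A⁻¹ = [[2, -3, 2], [1, -3, 3]].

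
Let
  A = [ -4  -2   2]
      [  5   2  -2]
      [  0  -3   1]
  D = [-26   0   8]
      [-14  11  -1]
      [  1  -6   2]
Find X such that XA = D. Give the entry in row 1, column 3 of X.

Since A sits to the right of X, X = DA⁻¹.
det A = -4, so A⁻¹ = [[1, 1, 0], [5/4, 1, -1/2], [15/4, 3, -1/2]].
X = DA⁻¹ = [[-26, 0, 8], [-14, 11, -1], [1, -6, 2]] · [[1, 1, 0], [5/4, 1, -1/2], [15/4, 3, -1/2]] = [[4, -2, -4], [-4, -6, -5], [1, 1, 2]].

-4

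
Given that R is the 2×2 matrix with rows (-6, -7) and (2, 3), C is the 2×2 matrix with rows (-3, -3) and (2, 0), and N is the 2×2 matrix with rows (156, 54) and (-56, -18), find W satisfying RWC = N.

Left-multiply by R⁻¹ and right-multiply by C⁻¹: W = R⁻¹NC⁻¹.
det R = -4, so R⁻¹ = [[-3/4, -7/4], [1/2, 3/2]].
C has determinant 6; C⁻¹ = [[0, 1/2], [-1/3, -1/2]].
R⁻¹N = [[-19, -9], [-6, 0]].
W = (R⁻¹N)C⁻¹ = [[3, -5], [0, -3]].

W = [[3, -5], [0, -3]]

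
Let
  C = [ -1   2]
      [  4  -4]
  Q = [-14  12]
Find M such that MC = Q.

M = [[-2, -4]]

Right-multiplying both sides by C⁻¹ gives M = QC⁻¹.
C has determinant -4; C⁻¹ = [[1, 1/2], [1, 1/4]].
M = QC⁻¹ = [[-14, 12]] · [[1, 1/2], [1, 1/4]] = [[-2, -4]].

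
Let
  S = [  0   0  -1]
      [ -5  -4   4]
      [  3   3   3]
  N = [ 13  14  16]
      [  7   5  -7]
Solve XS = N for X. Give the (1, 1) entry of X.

6

S is on the right of X, so right-multiply by S⁻¹: X = NS⁻¹.
S has determinant 3; S⁻¹ = [[-8, -1, -4/3], [9, 1, 5/3], [-1, 0, 0]].
X = NS⁻¹ = [[13, 14, 16], [7, 5, -7]] · [[-8, -1, -4/3], [9, 1, 5/3], [-1, 0, 0]] = [[6, 1, 6], [-4, -2, -1]].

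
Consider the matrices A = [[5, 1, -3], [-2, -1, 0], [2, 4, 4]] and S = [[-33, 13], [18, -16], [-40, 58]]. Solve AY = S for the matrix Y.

Y = [[-6, 5], [-6, 6], [-1, 6]]

Since A multiplies Y on the left, Y = A⁻¹S.
det A = 6, so A⁻¹ = [[-2/3, -8/3, -1/2], [4/3, 13/3, 1], [-1, -3, -1/2]].
Y = A⁻¹S = [[-2/3, -8/3, -1/2], [4/3, 13/3, 1], [-1, -3, -1/2]] · [[-33, 13], [18, -16], [-40, 58]] = [[-6, 5], [-6, 6], [-1, 6]].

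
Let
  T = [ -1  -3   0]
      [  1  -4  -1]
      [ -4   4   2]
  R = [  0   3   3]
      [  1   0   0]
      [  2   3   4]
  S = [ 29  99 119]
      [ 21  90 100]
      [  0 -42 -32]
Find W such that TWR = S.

W = [[2, 5, -5], [-5, 2, -5], [2, -4, 5]]

Left-multiply by T⁻¹ and right-multiply by R⁻¹: W = T⁻¹SR⁻¹.
T has determinant -2; T⁻¹ = [[2, -3, -3/2], [-1, 1, 1/2], [6, -8, -7/2]].
R has determinant -3; R⁻¹ = [[0, 1, 0], [4/3, 2, -1], [-1, -2, 1]].
T⁻¹S = [[-5, -9, -14], [-8, -30, -35], [6, 21, 26]].
W = (T⁻¹S)R⁻¹ = [[2, 5, -5], [-5, 2, -5], [2, -4, 5]].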